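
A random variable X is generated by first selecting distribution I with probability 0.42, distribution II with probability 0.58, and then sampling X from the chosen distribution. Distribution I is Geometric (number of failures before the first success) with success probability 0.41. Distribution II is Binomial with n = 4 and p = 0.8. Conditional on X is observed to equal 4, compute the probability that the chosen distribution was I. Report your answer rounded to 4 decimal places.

0.0807

Likelihoods P(X=4 | ·): I: 0.0496812; II: 0.4096.
Posterior ∝ prior × likelihood. Numerator for I: 0.42·0.0496812 = 0.0208661.
Normalizing constant: 0.42·0.0496812 + 0.58·0.4096 = 0.258434.
P(I | observation) = 0.0208661 / 0.258434 = 0.0807405.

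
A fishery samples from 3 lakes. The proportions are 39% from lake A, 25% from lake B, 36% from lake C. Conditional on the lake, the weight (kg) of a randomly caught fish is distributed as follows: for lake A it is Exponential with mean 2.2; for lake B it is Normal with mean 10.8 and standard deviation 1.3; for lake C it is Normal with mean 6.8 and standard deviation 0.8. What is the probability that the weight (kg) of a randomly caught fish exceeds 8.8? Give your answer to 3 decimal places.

0.244

Conditional on each lake, P(X > 8.8): A: 0.0183156; B: 0.938032; C: 0.00620967.
By total probability, P(X > 8.8) = 0.39·0.0183156 + 0.25·0.938032 + 0.36·0.00620967 = 0.243887.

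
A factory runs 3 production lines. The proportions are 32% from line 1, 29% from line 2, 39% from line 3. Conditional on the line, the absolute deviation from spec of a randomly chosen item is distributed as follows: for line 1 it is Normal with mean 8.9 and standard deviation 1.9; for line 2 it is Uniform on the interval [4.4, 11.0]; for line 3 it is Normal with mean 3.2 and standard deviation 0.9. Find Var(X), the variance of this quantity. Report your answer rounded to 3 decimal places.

Per component, 1: μ=8.9, E[X²]=82.82; 2: μ=7.7, E[X²]=62.92; 3: μ=3.2, E[X²]=11.05.
E[X] = 0.32·8.9 + 0.29·7.7 + 0.39·3.2 = 6.329.
E[X²] = 0.32·82.82 + 0.29·62.92 + 0.39·11.05 = 49.0587.
Var(X) = E[X²] − (E[X])² = 49.0587 − 40.0562 = 9.00246.

9.002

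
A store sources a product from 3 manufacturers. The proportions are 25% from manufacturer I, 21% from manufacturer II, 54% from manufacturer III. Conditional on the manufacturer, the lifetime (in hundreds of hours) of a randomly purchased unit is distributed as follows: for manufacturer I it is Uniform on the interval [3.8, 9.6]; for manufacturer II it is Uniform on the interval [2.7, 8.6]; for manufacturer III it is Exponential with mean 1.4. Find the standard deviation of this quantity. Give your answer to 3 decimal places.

2.875

Per component, I: μ=6.7, E[X²]=47.6933; II: μ=5.65, E[X²]=34.8233; III: μ=1.4, E[X²]=3.92.
E[X] = 0.25·6.7 + 0.21·5.65 + 0.54·1.4 = 3.6175.
E[X²] = 0.25·47.6933 + 0.21·34.8233 + 0.54·3.92 = 21.353.
Var(X) = E[X²] − (E[X])² = 21.353 − 13.0863 = 8.26673.
SD(X) = √8.26673 = 2.87519.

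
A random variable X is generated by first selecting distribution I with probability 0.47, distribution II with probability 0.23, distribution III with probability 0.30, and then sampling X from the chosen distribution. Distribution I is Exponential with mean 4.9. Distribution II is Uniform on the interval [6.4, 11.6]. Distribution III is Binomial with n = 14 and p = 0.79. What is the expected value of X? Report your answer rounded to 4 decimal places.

7.6910

Component means — I: 4.9; II: 9; III: 11.06.
E[X] = 0.47·4.9 + 0.23·9 + 0.3·11.06 = 7.691.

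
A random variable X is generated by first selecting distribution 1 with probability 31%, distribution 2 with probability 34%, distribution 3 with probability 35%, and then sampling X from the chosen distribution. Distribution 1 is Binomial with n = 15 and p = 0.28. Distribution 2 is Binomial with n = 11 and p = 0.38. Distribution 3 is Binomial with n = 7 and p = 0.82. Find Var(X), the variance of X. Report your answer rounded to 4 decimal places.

2.7272

Per component, 1: μ=4.2, E[X²]=20.664; 2: μ=4.18, E[X²]=20.064; 3: μ=5.74, E[X²]=33.9808.
E[X] = 0.31·4.2 + 0.34·4.18 + 0.35·5.74 = 4.7322.
E[X²] = 0.31·20.664 + 0.34·20.064 + 0.35·33.9808 = 25.1209.
Var(X) = E[X²] − (E[X])² = 25.1209 − 22.3937 = 2.72716.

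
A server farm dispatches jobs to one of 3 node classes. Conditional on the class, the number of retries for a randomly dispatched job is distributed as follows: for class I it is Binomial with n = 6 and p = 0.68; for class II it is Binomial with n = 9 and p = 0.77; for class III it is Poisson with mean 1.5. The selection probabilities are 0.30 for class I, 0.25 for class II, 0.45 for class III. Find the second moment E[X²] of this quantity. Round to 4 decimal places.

For each component E[X²] = Var + (mean)², giving I: 17.952; II: 49.6188; III: 3.75.
Overall E[X²] = 0.3·17.952 + 0.25·49.6188 + 0.45·3.75 = 19.4778.

19.4778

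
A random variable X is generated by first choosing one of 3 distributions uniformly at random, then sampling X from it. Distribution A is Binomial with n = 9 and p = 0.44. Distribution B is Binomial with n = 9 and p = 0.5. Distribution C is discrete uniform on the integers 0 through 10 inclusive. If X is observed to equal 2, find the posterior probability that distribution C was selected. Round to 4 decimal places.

0.3228

Likelihoods P(X=2 | ·): A: 0.120372; B: 0.0703125; C: 0.0909091.
Posterior ∝ prior × likelihood. Numerator for C: 0.333333·0.0909091 = 0.030303.
Normalizing constant: 0.333333·0.120372 + 0.333333·0.0703125 + 0.333333·0.0909091 = 0.0938644.
P(C | observation) = 0.030303 / 0.0938644 = 0.322838.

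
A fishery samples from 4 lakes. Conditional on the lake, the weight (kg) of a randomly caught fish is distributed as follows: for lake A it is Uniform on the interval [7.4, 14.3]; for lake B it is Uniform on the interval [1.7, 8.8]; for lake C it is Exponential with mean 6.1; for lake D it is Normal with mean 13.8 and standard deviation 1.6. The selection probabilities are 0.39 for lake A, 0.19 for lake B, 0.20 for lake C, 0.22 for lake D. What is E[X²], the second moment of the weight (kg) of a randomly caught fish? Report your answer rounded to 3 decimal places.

110.838

For each component E[X²] = Var + (mean)², giving A: 121.69; B: 31.7633; C: 74.42; D: 193.
Overall E[X²] = 0.39·121.69 + 0.19·31.7633 + 0.2·74.42 + 0.22·193 = 110.838.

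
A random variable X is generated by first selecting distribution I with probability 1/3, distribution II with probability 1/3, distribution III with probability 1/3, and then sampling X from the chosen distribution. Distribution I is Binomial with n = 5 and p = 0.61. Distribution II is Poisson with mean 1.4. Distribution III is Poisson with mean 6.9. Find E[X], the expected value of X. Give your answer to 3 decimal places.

Component means — I: 3.05; II: 1.4; III: 6.9.
E[X] = 0.333333·3.05 + 0.333333·1.4 + 0.333333·6.9 = 3.78333.

3.783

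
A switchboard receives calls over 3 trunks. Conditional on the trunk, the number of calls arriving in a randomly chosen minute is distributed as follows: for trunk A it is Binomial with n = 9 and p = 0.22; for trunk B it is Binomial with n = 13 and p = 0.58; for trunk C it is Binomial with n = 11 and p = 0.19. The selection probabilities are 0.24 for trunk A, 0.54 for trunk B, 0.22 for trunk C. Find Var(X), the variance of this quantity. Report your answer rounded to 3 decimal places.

9.989

Per component, A: μ=1.98, E[X²]=5.4648; B: μ=7.54, E[X²]=60.0184; C: μ=2.09, E[X²]=6.061.
E[X] = 0.24·1.98 + 0.54·7.54 + 0.22·2.09 = 5.0066.
E[X²] = 0.24·5.4648 + 0.54·60.0184 + 0.22·6.061 = 35.0549.
Var(X) = E[X²] − (E[X])² = 35.0549 − 25.066 = 9.98886.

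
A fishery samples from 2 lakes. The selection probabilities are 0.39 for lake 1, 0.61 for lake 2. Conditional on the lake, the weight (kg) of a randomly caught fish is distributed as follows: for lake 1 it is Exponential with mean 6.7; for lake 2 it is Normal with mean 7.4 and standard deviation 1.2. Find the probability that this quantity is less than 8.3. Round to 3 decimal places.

0.749

Conditional on each lake, P(X < 8.3): 1: 0.71027; 2: 0.773373.
By total probability, P(X < 8.3) = 0.39·0.71027 + 0.61·0.773373 = 0.748763.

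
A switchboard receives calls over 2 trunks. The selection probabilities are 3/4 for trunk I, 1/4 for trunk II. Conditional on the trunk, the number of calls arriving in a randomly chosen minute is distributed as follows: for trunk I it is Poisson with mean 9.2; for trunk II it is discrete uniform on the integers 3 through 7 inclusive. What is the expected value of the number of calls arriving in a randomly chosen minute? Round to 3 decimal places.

8.150

Component means — I: 9.2; II: 5.
E[X] = 0.75·9.2 + 0.25·5 = 8.15.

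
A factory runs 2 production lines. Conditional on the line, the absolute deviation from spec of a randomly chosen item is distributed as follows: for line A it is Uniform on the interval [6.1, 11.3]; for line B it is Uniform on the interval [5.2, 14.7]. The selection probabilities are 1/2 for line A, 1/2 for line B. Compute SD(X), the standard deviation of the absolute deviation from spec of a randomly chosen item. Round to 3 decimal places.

Per component, A: μ=8.7, E[X²]=77.9433; B: μ=9.95, E[X²]=106.523.
E[X] = 0.5·8.7 + 0.5·9.95 = 9.325.
E[X²] = 0.5·77.9433 + 0.5·106.523 = 92.2333.
Var(X) = E[X²] − (E[X])² = 92.2333 − 86.9556 = 5.27771.
SD(X) = √5.27771 = 2.29733.

2.297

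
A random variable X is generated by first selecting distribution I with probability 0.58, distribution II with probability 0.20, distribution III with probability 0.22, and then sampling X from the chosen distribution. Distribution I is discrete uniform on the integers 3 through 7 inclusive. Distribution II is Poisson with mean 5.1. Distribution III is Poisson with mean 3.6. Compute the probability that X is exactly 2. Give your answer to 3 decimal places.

0.055

Conditional on each component, P(X = 2): I: 0; II: 0.0792882; III: 0.177058.
By total probability, P(X = 2) = 0.58·0 + 0.2·0.0792882 + 0.22·0.177058 = 0.0548103.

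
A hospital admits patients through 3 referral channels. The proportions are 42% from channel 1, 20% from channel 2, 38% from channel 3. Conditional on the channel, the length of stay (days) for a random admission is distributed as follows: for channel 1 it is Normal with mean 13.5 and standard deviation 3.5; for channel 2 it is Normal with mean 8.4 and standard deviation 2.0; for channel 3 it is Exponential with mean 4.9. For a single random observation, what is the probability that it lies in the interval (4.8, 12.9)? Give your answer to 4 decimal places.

0.4844

Conditional on each channel, P(4.8 < X < 12.9): 1: 0.425479; 2: 0.951845; 3: 0.303577.
By total probability, P(4.8 < X < 12.9) = 0.42·0.425479 + 0.2·0.951845 + 0.38·0.303577 = 0.484429.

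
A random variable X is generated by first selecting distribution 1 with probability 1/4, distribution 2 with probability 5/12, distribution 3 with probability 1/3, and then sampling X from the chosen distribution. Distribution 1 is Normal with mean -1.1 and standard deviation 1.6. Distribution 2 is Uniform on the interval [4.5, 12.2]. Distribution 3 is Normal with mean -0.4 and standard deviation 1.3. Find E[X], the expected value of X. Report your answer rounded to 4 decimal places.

Component means — 1: -1.1; 2: 8.35; 3: -0.4.
E[X] = 0.25·-1.1 + 0.416667·8.35 + 0.333333·-0.4 = 3.07083.

3.0708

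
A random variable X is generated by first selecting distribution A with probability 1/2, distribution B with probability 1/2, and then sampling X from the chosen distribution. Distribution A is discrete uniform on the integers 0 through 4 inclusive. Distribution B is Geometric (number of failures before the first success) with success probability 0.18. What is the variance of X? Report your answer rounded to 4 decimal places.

Per component, A: μ=2, E[X²]=6; B: μ=4.55556, E[X²]=46.0617.
E[X] = 0.5·2 + 0.5·4.55556 = 3.27778.
E[X²] = 0.5·6 + 0.5·46.0617 = 26.0309.
Var(X) = E[X²] − (E[X])² = 26.0309 − 10.7438 = 15.287.

15.2870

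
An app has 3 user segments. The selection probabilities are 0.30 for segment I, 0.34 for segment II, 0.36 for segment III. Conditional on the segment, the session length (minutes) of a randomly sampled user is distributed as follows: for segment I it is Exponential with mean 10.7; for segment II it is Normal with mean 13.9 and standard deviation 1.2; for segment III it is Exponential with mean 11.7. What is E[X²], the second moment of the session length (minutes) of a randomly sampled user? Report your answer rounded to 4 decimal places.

For each component E[X²] = Var + (mean)², giving I: 228.98; II: 194.65; III: 273.78.
Overall E[X²] = 0.3·228.98 + 0.34·194.65 + 0.36·273.78 = 233.436.

233.4358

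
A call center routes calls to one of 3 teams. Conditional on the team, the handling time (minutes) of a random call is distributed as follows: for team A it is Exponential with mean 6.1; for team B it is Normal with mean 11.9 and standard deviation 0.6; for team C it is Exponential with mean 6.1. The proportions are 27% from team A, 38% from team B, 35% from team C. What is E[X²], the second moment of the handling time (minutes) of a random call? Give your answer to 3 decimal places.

100.089

For each component E[X²] = Var + (mean)², giving A: 74.42; B: 141.97; C: 74.42.
Overall E[X²] = 0.27·74.42 + 0.38·141.97 + 0.35·74.42 = 100.089.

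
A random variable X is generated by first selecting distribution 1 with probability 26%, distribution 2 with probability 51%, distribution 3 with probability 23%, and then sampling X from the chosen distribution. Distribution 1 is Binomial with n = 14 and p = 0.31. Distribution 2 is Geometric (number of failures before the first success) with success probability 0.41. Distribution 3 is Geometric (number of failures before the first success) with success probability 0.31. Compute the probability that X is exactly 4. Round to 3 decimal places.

Conditional on each component, P(X = 4): 1: 0.226137; 2: 0.0496812; 3: 0.0702681.
By total probability, P(X = 4) = 0.26·0.226137 + 0.51·0.0496812 + 0.23·0.0702681 = 0.100295.

0.100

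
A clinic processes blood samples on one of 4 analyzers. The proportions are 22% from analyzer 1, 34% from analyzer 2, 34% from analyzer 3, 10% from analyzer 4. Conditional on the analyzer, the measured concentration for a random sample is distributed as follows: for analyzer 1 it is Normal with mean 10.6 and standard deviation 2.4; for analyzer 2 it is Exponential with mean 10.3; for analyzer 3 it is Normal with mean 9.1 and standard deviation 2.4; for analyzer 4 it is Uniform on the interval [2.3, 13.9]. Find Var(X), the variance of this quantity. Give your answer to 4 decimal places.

41.0951

Per component, 1: μ=10.6, E[X²]=118.12; 2: μ=10.3, E[X²]=212.18; 3: μ=9.1, E[X²]=88.57; 4: μ=8.1, E[X²]=76.8233.
E[X] = 0.22·10.6 + 0.34·10.3 + 0.34·9.1 + 0.1·8.1 = 9.738.
E[X²] = 0.22·118.12 + 0.34·212.18 + 0.34·88.57 + 0.1·76.8233 = 135.924.
Var(X) = E[X²] − (E[X])² = 135.924 − 94.8286 = 41.0951.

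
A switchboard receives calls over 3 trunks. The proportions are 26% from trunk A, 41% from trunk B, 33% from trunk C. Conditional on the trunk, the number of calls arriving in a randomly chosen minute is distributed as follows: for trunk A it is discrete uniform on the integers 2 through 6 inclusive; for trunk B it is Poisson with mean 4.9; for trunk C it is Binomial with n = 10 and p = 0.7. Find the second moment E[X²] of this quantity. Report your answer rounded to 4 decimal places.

For each component E[X²] = Var + (mean)², giving A: 18; B: 28.91; C: 51.1.
Overall E[X²] = 0.26·18 + 0.41·28.91 + 0.33·51.1 = 33.3961.

33.3961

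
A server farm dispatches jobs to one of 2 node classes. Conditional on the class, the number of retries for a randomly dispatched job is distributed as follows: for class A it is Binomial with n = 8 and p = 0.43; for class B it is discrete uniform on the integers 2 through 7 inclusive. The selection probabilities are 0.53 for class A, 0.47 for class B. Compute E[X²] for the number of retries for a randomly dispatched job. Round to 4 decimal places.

For each component E[X²] = Var + (mean)², giving A: 13.7944; B: 23.1667.
Overall E[X²] = 0.53·13.7944 + 0.47·23.1667 = 18.1994.

18.1994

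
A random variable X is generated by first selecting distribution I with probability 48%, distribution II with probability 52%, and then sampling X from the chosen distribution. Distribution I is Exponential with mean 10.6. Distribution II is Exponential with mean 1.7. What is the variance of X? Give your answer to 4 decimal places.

75.2064

Per component, I: μ=10.6, E[X²]=224.72; II: μ=1.7, E[X²]=5.78.
E[X] = 0.48·10.6 + 0.52·1.7 = 5.972.
E[X²] = 0.48·224.72 + 0.52·5.78 = 110.871.
Var(X) = E[X²] − (E[X])² = 110.871 − 35.6648 = 75.2064.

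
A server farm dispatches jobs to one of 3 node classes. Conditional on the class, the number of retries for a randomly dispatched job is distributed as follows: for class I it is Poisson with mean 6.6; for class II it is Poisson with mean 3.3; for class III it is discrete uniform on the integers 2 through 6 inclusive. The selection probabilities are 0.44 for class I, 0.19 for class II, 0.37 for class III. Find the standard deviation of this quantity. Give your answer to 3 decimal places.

2.513

Per component, I: μ=6.6, E[X²]=50.16; II: μ=3.3, E[X²]=14.19; III: μ=4, E[X²]=18.
E[X] = 0.44·6.6 + 0.19·3.3 + 0.37·4 = 5.011.
E[X²] = 0.44·50.16 + 0.19·14.19 + 0.37·18 = 31.4265.
Var(X) = E[X²] − (E[X])² = 31.4265 − 25.1101 = 6.31638.
SD(X) = √6.31638 = 2.51324.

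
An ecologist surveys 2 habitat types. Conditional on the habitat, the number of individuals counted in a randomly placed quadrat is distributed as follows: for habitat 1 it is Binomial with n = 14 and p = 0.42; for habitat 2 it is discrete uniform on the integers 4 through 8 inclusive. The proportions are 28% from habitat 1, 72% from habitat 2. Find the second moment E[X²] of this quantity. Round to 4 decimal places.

For each component E[X²] = Var + (mean)², giving 1: 37.9848; 2: 38.
Overall E[X²] = 0.28·37.9848 + 0.72·38 = 37.9957.

37.9957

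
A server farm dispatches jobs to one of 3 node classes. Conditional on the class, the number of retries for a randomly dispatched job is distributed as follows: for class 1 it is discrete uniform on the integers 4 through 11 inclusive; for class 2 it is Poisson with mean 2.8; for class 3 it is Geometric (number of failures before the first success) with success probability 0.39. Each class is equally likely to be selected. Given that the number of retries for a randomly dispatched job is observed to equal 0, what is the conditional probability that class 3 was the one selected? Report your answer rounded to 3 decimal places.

Likelihoods P(X=0 | ·): 1: 0; 2: 0.0608101; 3: 0.39.
Posterior ∝ prior × likelihood. Numerator for 3: 0.333333·0.39 = 0.13.
Normalizing constant: 0.333333·0 + 0.333333·0.0608101 + 0.333333·0.39 = 0.15027.
P(3 | observation) = 0.13 / 0.15027 = 0.865109.

0.865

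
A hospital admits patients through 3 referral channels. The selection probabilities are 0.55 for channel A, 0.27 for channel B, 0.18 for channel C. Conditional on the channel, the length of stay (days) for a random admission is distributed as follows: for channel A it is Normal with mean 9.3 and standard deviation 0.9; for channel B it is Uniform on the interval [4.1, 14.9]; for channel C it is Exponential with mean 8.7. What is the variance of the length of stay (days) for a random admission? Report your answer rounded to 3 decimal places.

Per component, A: μ=9.3, E[X²]=87.3; B: μ=9.5, E[X²]=99.97; C: μ=8.7, E[X²]=151.38.
E[X] = 0.55·9.3 + 0.27·9.5 + 0.18·8.7 = 9.246.
E[X²] = 0.55·87.3 + 0.27·99.97 + 0.18·151.38 = 102.255.
Var(X) = E[X²] − (E[X])² = 102.255 − 85.4885 = 16.7668.

16.767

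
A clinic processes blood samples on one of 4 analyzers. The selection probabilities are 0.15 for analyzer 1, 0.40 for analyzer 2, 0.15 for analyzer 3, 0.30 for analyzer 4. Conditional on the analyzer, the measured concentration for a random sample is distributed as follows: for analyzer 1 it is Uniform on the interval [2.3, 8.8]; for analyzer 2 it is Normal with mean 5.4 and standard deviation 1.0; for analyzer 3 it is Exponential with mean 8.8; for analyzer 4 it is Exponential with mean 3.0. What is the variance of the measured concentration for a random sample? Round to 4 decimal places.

Per component, 1: μ=5.55, E[X²]=34.3233; 2: μ=5.4, E[X²]=30.16; 3: μ=8.8, E[X²]=154.88; 4: μ=3, E[X²]=18.
E[X] = 0.15·5.55 + 0.4·5.4 + 0.15·8.8 + 0.3·3 = 5.2125.
E[X²] = 0.15·34.3233 + 0.4·30.16 + 0.15·154.88 + 0.3·18 = 45.8445.
Var(X) = E[X²] − (E[X])² = 45.8445 − 27.1702 = 18.6743.

18.6743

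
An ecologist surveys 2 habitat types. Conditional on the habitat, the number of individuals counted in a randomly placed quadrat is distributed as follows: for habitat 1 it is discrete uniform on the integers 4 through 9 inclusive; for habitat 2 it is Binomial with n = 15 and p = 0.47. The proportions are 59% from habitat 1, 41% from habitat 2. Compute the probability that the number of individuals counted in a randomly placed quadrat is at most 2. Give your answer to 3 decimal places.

0.003

Conditional on each habitat, P(X ≤ 2): 1: 0; 2: 0.00708509.
By total probability, P(X ≤ 2) = 0.59·0 + 0.41·0.00708509 = 0.00290489.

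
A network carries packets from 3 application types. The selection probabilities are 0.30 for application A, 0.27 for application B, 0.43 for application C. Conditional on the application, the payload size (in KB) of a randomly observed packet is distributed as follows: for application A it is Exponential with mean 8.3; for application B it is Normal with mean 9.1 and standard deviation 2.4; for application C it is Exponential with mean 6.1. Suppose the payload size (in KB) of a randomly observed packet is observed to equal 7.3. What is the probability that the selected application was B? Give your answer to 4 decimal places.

0.4827

Likelihoods f(7.3 | ·): A: 0.0499979; B: 0.125474; C: 0.0495383.
Posterior ∝ prior × likelihood. Numerator for B: 0.27·0.125474 = 0.033878.
Normalizing constant: 0.3·0.0499979 + 0.27·0.125474 + 0.43·0.0495383 = 0.0701788.
P(B | observation) = 0.033878 / 0.0701788 = 0.482738.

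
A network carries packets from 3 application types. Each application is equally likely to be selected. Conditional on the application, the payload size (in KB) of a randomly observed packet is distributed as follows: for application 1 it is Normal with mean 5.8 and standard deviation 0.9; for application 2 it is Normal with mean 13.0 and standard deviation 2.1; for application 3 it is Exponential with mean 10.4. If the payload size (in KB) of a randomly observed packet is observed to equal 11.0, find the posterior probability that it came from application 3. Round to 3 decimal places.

Likelihoods f(11.0 | ·): 1: 2.49864e-08; 2: 0.120707; 3: 0.03339.
Posterior ∝ prior × likelihood. Numerator for 3: 0.333333·0.03339 = 0.01113.
Normalizing constant: 0.333333·2.49864e-08 + 0.333333·0.120707 + 0.333333·0.03339 = 0.0513656.
P(3 | observation) = 0.01113 / 0.0513656 = 0.216682.

0.217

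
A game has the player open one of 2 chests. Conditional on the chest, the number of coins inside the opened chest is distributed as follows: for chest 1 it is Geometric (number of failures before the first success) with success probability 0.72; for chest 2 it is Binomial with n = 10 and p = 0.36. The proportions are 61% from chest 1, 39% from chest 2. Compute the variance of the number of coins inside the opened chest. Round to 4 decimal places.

3.6811

Per component, 1: μ=0.388889, E[X²]=0.691358; 2: μ=3.6, E[X²]=15.264.
E[X] = 0.61·0.388889 + 0.39·3.6 = 1.64122.
E[X²] = 0.61·0.691358 + 0.39·15.264 = 6.37469.
Var(X) = E[X²] − (E[X])² = 6.37469 − 2.69361 = 3.68108.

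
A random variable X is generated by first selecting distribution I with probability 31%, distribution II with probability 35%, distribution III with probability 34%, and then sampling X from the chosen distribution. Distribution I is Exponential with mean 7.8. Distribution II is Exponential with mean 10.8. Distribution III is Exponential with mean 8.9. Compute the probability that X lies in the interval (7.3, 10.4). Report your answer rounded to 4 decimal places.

0.1283

Conditional on each component, P(7.3 < X < 10.4): I: 0.128637; II: 0.126925; III: 0.129512.
By total probability, P(7.3 < X < 10.4) = 0.31·0.128637 + 0.35·0.126925 + 0.34·0.129512 = 0.128335.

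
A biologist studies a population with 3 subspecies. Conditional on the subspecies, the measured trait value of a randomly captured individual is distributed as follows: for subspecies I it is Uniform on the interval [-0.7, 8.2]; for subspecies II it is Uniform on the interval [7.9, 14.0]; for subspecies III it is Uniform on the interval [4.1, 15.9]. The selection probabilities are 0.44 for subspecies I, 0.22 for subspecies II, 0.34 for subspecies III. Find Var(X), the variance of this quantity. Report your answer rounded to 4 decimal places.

18.4611

Per component, I: μ=3.75, E[X²]=20.6633; II: μ=10.95, E[X²]=123.003; III: μ=10, E[X²]=111.603.
E[X] = 0.44·3.75 + 0.22·10.95 + 0.34·10 = 7.459.
E[X²] = 0.44·20.6633 + 0.22·123.003 + 0.34·111.603 = 74.0977.
Var(X) = E[X²] − (E[X])² = 74.0977 − 55.6367 = 18.4611.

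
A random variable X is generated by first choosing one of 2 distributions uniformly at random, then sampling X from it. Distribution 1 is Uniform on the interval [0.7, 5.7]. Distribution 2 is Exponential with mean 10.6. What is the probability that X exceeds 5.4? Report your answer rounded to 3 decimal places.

0.330

Conditional on each component, P(X > 5.4): 1: 0.06; 2: 0.600836.
By total probability, P(X > 5.4) = 0.5·0.06 + 0.5·0.600836 = 0.330418.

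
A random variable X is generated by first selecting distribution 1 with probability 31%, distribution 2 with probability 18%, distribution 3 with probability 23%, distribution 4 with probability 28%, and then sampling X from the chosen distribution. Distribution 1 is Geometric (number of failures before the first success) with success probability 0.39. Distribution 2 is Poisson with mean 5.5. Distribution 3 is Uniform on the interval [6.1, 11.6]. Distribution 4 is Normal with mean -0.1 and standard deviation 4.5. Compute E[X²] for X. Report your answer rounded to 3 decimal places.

For each component E[X²] = Var + (mean)², giving 1: 6.45694; 2: 35.75; 3: 80.8433; 4: 20.26.
Overall E[X²] = 0.31·6.45694 + 0.18·35.75 + 0.23·80.8433 + 0.28·20.26 = 32.7034.

32.703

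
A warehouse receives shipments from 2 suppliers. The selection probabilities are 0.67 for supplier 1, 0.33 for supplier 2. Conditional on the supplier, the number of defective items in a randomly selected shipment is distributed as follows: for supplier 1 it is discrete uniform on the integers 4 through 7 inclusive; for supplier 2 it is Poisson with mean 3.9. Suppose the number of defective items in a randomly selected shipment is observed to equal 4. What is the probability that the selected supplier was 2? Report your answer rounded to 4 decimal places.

Likelihoods P(X=4 | ·): 1: 0.25; 2: 0.195119.
Posterior ∝ prior × likelihood. Numerator for 2: 0.33·0.195119 = 0.0643891.
Normalizing constant: 0.67·0.25 + 0.33·0.195119 = 0.231889.
P(2 | observation) = 0.0643891 / 0.231889 = 0.277672.

0.2777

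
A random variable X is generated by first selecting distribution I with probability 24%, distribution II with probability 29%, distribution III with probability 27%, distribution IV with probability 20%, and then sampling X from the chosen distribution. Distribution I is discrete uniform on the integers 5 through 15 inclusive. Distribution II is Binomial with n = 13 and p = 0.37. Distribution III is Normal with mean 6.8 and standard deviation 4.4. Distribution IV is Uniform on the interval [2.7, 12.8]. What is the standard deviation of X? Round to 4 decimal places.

3.7212

Per component, I: μ=10, E[X²]=110; II: μ=4.81, E[X²]=26.1664; III: μ=6.8, E[X²]=65.6; IV: μ=7.75, E[X²]=68.5633.
E[X] = 0.24·10 + 0.29·4.81 + 0.27·6.8 + 0.2·7.75 = 7.1809.
E[X²] = 0.24·110 + 0.29·26.1664 + 0.27·65.6 + 0.2·68.5633 = 65.4129.
Var(X) = E[X²] − (E[X])² = 65.4129 − 51.5653 = 13.8476.
SD(X) = √13.8476 = 3.72124.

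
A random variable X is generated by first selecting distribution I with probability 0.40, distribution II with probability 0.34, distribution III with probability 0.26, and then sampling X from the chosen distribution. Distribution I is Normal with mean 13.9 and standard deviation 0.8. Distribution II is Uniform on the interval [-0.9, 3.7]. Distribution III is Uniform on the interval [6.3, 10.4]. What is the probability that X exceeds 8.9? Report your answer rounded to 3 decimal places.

0.495

Conditional on each component, P(X > 8.9): I: 1; II: 0; III: 0.365854.
By total probability, P(X > 8.9) = 0.4·1 + 0.34·0 + 0.26·0.365854 = 0.495122.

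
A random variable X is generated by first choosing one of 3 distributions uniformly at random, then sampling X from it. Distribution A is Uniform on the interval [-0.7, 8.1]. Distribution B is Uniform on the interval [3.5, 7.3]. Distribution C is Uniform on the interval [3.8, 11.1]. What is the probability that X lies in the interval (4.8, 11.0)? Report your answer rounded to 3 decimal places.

Conditional on each component, P(4.8 < X < 11.0): A: 0.375; B: 0.657895; C: 0.849315.
By total probability, P(4.8 < X < 11.0) = 0.333333·0.375 + 0.333333·0.657895 + 0.333333·0.849315 = 0.627403.

0.627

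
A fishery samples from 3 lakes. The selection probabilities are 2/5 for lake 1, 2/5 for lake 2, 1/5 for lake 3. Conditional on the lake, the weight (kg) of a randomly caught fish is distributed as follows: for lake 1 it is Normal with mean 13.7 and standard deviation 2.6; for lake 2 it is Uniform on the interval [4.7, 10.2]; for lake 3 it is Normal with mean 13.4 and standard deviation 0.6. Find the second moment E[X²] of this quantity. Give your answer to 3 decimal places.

For each component E[X²] = Var + (mean)², giving 1: 194.45; 2: 58.0233; 3: 179.92.
Overall E[X²] = 0.4·194.45 + 0.4·58.0233 + 0.2·179.92 = 136.973.

136.973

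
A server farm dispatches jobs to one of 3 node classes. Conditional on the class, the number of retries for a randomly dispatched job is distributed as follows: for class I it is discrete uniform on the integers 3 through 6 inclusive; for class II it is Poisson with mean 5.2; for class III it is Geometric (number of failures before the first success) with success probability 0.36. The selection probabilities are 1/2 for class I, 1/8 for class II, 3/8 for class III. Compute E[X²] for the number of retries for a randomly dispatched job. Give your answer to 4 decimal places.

For each component E[X²] = Var + (mean)², giving I: 21.5; II: 32.24; III: 8.09877.
Overall E[X²] = 0.5·21.5 + 0.125·32.24 + 0.375·8.09877 = 17.817.

17.8170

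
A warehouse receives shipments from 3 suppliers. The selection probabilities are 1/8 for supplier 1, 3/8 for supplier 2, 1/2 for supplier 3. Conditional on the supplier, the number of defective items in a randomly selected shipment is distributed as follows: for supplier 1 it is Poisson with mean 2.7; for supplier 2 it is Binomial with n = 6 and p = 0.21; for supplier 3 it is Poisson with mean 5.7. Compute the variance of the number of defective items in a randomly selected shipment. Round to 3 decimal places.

Per component, 1: μ=2.7, E[X²]=9.99; 2: μ=1.26, E[X²]=2.583; 3: μ=5.7, E[X²]=38.19.
E[X] = 0.125·2.7 + 0.375·1.26 + 0.5·5.7 = 3.66.
E[X²] = 0.125·9.99 + 0.375·2.583 + 0.5·38.19 = 21.3124.
Var(X) = E[X²] − (E[X])² = 21.3124 − 13.3956 = 7.91678.

7.917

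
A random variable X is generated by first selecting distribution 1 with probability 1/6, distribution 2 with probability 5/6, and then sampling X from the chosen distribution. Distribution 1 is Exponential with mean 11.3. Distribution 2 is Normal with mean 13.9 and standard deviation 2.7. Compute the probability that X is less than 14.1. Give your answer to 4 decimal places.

Conditional on each component, P(X < 14.1): 1: 0.712861; 2: 0.529524.
By total probability, P(X < 14.1) = 0.166667·0.712861 + 0.833333·0.529524 = 0.56008.

0.5601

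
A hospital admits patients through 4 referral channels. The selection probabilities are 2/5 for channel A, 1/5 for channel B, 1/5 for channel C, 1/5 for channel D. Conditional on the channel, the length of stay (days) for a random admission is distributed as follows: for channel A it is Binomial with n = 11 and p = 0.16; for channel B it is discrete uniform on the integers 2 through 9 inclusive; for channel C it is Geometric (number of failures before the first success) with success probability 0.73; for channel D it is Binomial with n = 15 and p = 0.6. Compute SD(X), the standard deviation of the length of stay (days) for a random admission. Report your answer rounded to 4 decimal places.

Per component, A: μ=1.76, E[X²]=4.576; B: μ=5.5, E[X²]=35.5; C: μ=0.369863, E[X²]=0.64346; D: μ=9, E[X²]=84.6.
E[X] = 0.4·1.76 + 0.2·5.5 + 0.2·0.369863 + 0.2·9 = 3.67797.
E[X²] = 0.4·4.576 + 0.2·35.5 + 0.2·0.64346 + 0.2·84.6 = 25.9791.
Var(X) = E[X²] − (E[X])² = 25.9791 − 13.5275 = 12.4516.
SD(X) = √12.4516 = 3.52868.

3.5287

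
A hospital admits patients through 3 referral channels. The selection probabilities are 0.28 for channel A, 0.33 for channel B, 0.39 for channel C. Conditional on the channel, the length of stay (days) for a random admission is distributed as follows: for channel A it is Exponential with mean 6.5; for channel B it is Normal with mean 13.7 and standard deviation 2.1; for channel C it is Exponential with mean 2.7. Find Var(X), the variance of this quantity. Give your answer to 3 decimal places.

38.068

Per component, A: μ=6.5, E[X²]=84.5; B: μ=13.7, E[X²]=192.1; C: μ=2.7, E[X²]=14.58.
E[X] = 0.28·6.5 + 0.33·13.7 + 0.39·2.7 = 7.394.
E[X²] = 0.28·84.5 + 0.33·192.1 + 0.39·14.58 = 92.7392.
Var(X) = E[X²] − (E[X])² = 92.7392 − 54.6712 = 38.068.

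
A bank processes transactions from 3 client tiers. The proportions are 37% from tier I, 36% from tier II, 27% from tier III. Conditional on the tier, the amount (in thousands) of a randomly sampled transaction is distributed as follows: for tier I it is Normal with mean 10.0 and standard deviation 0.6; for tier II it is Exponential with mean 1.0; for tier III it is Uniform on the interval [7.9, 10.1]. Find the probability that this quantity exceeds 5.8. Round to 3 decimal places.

0.641

Conditional on each tier, P(X > 5.8): I: 1; II: 0.00302755; III: 1.
By total probability, P(X > 5.8) = 0.37·1 + 0.36·0.00302755 + 0.27·1 = 0.64109.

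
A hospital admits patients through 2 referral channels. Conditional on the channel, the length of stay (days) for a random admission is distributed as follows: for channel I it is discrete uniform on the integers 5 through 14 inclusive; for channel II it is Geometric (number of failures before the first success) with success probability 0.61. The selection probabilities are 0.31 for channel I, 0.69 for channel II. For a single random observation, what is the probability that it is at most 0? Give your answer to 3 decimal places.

Conditional on each channel, P(X ≤ 0): I: 0; II: 0.61.
By total probability, P(X ≤ 0) = 0.31·0 + 0.69·0.61 = 0.4209.

0.421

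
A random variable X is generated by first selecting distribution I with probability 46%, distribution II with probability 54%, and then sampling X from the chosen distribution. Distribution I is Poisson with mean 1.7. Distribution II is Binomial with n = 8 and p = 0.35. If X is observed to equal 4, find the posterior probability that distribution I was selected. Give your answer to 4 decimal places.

0.2241

Likelihoods P(X=4 | ·): I: 0.0635746; II: 0.18751.
Posterior ∝ prior × likelihood. Numerator for I: 0.46·0.0635746 = 0.0292443.
Normalizing constant: 0.46·0.0635746 + 0.54·0.18751 = 0.1305.
P(I | observation) = 0.0292443 / 0.1305 = 0.224095.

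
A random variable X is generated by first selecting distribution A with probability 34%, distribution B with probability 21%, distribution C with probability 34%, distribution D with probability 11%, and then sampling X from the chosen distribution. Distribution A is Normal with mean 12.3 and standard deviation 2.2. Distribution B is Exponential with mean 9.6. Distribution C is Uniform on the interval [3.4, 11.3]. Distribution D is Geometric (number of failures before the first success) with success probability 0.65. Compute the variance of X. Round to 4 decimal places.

35.3788

Per component, A: μ=12.3, E[X²]=156.13; B: μ=9.6, E[X²]=184.32; C: μ=7.35, E[X²]=59.2233; D: μ=0.538462, E[X²]=1.11834.
E[X] = 0.34·12.3 + 0.21·9.6 + 0.34·7.35 + 0.11·0.538462 = 8.75623.
E[X²] = 0.34·156.13 + 0.21·184.32 + 0.34·59.2233 + 0.11·1.11834 = 112.05.
Var(X) = E[X²] − (E[X])² = 112.05 − 76.6716 = 35.3788.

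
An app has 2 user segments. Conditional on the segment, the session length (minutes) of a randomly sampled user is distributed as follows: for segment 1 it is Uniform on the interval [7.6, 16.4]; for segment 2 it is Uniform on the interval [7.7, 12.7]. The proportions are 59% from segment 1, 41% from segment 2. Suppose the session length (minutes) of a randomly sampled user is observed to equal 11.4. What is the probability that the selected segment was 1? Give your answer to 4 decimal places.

0.4498

Likelihoods f(11.4 | ·): 1: 0.113636; 2: 0.2.
Posterior ∝ prior × likelihood. Numerator for 1: 0.59·0.113636 = 0.0670455.
Normalizing constant: 0.59·0.113636 + 0.41·0.2 = 0.149045.
P(1 | observation) = 0.0670455 / 0.149045 = 0.449832.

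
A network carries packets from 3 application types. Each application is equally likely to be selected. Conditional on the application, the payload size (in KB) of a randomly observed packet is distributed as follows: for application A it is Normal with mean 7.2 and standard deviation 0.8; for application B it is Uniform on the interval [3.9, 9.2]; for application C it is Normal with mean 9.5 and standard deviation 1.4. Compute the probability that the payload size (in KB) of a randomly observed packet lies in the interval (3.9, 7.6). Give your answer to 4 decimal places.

0.4923

Conditional on each application, P(3.9 < X < 7.6): A: 0.691444; B: 0.698113; C: 0.0873362.
By total probability, P(3.9 < X < 7.6) = 0.333333·0.691444 + 0.333333·0.698113 + 0.333333·0.0873362 = 0.492298.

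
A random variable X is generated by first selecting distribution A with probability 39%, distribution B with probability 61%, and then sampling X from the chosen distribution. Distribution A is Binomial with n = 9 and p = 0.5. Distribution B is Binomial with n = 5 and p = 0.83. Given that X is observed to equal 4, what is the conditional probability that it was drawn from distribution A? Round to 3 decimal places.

Likelihoods P(X=4 | ·): A: 0.246094; B: 0.403396.
Posterior ∝ prior × likelihood. Numerator for A: 0.39·0.246094 = 0.0959766.
Normalizing constant: 0.39·0.246094 + 0.61·0.403396 = 0.342048.
P(A | observation) = 0.0959766 / 0.342048 = 0.280594.

0.281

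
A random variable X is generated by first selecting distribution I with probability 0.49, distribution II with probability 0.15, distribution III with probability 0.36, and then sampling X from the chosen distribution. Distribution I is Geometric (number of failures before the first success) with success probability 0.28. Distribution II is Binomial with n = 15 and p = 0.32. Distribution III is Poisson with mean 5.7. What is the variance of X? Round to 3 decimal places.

9.177

Per component, I: μ=2.57143, E[X²]=15.7959; II: μ=4.8, E[X²]=26.304; III: μ=5.7, E[X²]=38.19.
E[X] = 0.49·2.57143 + 0.15·4.8 + 0.36·5.7 = 4.032.
E[X²] = 0.49·15.7959 + 0.15·26.304 + 0.36·38.19 = 25.434.
Var(X) = E[X²] − (E[X])² = 25.434 − 16.257 = 9.17698.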